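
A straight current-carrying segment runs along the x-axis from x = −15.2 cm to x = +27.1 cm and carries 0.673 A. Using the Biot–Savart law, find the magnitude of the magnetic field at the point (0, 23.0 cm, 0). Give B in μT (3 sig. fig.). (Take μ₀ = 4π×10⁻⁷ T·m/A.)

For a finite straight segment, B = (μ₀I/4πd)(sinθ₁ + sinθ₂), where θ₁, θ₂ are the angles from the perpendicular to each end.
The perpendicular distance is d = 0.23 m; the end-offsets along the wire are a = 0.152 m and b = 0.271 m.
sinθ₁ = 0.152/√(0.152²+0.23²) = 0.5513; sinθ₂ = 0.271/√(0.271²+0.23²) = 0.7624.
B = (4π×10⁻⁷ × 0.673) / (4π × 0.23) × (0.5513 + 0.7624) = 3.84×10⁻⁷ T.

B ≈ 0.384 μT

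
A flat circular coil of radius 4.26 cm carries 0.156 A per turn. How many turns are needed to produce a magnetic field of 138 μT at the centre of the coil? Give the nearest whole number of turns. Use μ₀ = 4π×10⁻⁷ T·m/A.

N = 60

For an N-turn coil, B = Nμ₀I/(2R). A single turn gives B₁ = 2.30×10⁻⁶ T with R = 0.0426 m.
N = B/B₁ = 1.38×10⁻⁴ / 2.30×10⁻⁶ = 59.98.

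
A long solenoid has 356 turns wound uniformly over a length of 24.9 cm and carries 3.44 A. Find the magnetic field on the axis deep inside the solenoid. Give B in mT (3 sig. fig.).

B ≈ 6.18 mT

Inside a long solenoid, B = μ₀nI with n = 1430 turns/m.
B = 4π×10⁻⁷ × 1430 × 3.44 = 6.18×10⁻³ T.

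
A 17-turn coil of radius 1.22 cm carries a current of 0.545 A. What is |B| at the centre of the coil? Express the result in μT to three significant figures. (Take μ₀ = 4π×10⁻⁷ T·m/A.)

B ≈ 477 μT

For an N-turn flat coil, B = Nμ₀I/(2R) with R = 0.0122 m.
B = 17 × 2.81×10⁻⁵ T = 4.77×10⁻⁴ T.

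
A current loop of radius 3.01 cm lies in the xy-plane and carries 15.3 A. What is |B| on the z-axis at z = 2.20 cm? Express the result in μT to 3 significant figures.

On the axis of a circular loop, B = μ₀IR² / [2(R²+z²)^(3/2)].
R² + z² = (0.0301)² + (0.022)² = 0.00139 m², and (R²+z²)^(3/2) = 5.18×10⁻⁵ m³.
B = (4π×10⁻⁷ × 15.3 × 0.000906) / (2 × 5.18×10⁻⁵) = 1.68×10⁻⁴ T.

B ≈ 168 μT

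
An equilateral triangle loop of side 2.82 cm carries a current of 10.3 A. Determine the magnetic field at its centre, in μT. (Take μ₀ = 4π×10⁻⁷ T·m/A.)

Each side is a finite straight segment at perpendicular distance d = a/(2 tan(π/3)) = 0.008141 m from the centre, with end-angles ±π/3.
One side contributes B₁ = (μ₀I/4πd)·2 sin(π/3) = 2.19×10⁻⁴ T.
All 3 sides add in the same direction: B = 3 × 2.19×10⁻⁴ = 6.57×10⁻⁴ T.

B ≈ 657 μT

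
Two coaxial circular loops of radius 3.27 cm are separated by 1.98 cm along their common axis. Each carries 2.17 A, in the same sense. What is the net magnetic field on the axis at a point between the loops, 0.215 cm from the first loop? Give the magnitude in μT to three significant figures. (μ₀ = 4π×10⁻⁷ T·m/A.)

B ≈ 69.8 μT

Each loop contributes B = μ₀IR²/[2(R²+z²)^(3/2)] on the axis, with z measured from that loop.
Loop 1 (z = 0.00215 m): B₁ = 4.14×10⁻⁵ T. Loop 2 (z = 0.01765 m): B₂ = 2.84×10⁻⁵ T.
The fields add: B = B₁ + B₂ = 6.98×10⁻⁵ T.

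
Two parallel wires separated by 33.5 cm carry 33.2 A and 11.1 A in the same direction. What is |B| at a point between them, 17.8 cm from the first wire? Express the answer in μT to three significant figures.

Each long wire gives B = μ₀I/(2πd). Distances are d₁ = 0.178 m and d₂ = 0.157 m.
B₁ = 3.73×10⁻⁵ T, B₂ = 1.41×10⁻⁵ T.
Between parallel currents the two contributions point in opposite directions, so they subtract. B = |B₁ − B₂| = |3.73×10⁻⁵ − 1.41×10⁻⁵| = 2.32×10⁻⁵ T.

B ≈ 23.2 μT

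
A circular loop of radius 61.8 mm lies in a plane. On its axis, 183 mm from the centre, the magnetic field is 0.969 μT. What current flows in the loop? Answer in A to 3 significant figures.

On the axis of a loop, B = μ₀IR²/[2(R²+z²)^(3/2)], so I = 2B(R²+z²)^(3/2)/(μ₀R²).
R² + z² = 0.003819 + 0.03349 = 0.03731 m²; raised to 3/2 gives 7.21×10⁻³ m³.
I = 2 × 9.69×10⁻⁷ × 7.21×10⁻³ / (1.26×10⁻⁶ × 0.003819) = 2.91 A.

I ≈ 2.91 A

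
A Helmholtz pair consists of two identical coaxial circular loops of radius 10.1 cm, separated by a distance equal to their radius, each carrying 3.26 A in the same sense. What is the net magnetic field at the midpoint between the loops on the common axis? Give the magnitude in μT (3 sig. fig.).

B ≈ 29.0 μT

Each loop contributes B = μ₀IR²/[2(R²+z²)^(3/2)] on the axis, with z measured from that loop.
Loop 1 (z = 0.0505 m): B₁ = 1.45×10⁻⁵ T. Loop 2 (z = 0.0505 m): B₂ = 1.45×10⁻⁵ T.
The fields add: B = B₁ + B₂ = 2.90×10⁻⁵ T.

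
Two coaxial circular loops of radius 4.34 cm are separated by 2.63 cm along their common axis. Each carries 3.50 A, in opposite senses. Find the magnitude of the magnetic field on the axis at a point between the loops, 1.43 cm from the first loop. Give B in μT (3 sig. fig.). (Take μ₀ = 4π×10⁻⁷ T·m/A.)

B ≈ 1.96 μT

Each loop contributes B = μ₀IR²/[2(R²+z²)^(3/2)] on the axis, with z measured from that loop.
Loop 1 (z = 0.0143 m): B₁ = 4.34×10⁻⁵ T. Loop 2 (z = 0.012 m): B₂ = 4.54×10⁻⁵ T.
The fields oppose: B = |B₁ − B₂| = 1.96×10⁻⁶ T.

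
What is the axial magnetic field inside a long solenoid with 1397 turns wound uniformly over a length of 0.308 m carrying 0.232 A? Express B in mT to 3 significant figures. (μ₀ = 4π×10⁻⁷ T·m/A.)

B ≈ 1.32 mT

Inside a long solenoid, B = μ₀nI with n = 4536 turns/m.
B = 4π×10⁻⁷ × 4536 × 0.232 = 1.32×10⁻³ T.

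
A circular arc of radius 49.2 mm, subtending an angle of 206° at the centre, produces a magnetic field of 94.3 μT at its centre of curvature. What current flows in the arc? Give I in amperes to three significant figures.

For a circular arc, B = μ₀Iφ/(4πR) with φ in radians; here φ = 3.595 rad.
So I = 4πRB/(μ₀φ) = 4π × 0.0492 × 9.43×10⁻⁵ / (4π×10⁻⁷ × 3.595) = 12.9 A.

I ≈ 12.9 A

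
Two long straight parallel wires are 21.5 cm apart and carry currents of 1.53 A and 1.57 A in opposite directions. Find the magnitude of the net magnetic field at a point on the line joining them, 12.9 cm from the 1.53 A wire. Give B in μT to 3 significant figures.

Each long wire gives B = μ₀I/(2πd). Distances are d₁ = 0.129 m and d₂ = 0.086 m.
B₁ = 2.37×10⁻⁶ T, B₂ = 3.65×10⁻⁶ T.
Between antiparallel currents both contributions point the same way, so they add. B = B₁ + B₂ = 2.37×10⁻⁶ + 3.65×10⁻⁶ = 6.02×10⁻⁶ T.

B ≈ 6.02 μT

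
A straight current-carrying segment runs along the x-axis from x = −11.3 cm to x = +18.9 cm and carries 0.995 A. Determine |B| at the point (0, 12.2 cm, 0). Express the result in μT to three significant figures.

B ≈ 1.24 μT

For a finite straight segment, B = (μ₀I/4πd)(sinθ₁ + sinθ₂), where θ₁, θ₂ are the angles from the perpendicular to each end.
The perpendicular distance is d = 0.122 m; the end-offsets along the wire are a = 0.113 m and b = 0.189 m.
sinθ₁ = 0.113/√(0.113²+0.122²) = 0.6795; sinθ₂ = 0.189/√(0.189²+0.122²) = 0.8402.
B = (4π×10⁻⁷ × 0.995) / (4π × 0.122) × (0.6795 + 0.8402) = 1.24×10⁻⁶ T.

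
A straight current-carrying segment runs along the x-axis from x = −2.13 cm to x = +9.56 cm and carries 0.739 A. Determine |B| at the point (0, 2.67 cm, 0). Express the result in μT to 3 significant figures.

B ≈ 4.39 μT

For a finite straight segment, B = (μ₀I/4πd)(sinθ₁ + sinθ₂), where θ₁, θ₂ are the angles from the perpendicular to each end.
The perpendicular distance is d = 0.0267 m; the end-offsets along the wire are a = 0.0213 m and b = 0.0956 m.
sinθ₁ = 0.0213/√(0.0213²+0.0267²) = 0.6236; sinθ₂ = 0.0956/√(0.0956²+0.0267²) = 0.9631.
B = (4π×10⁻⁷ × 0.739) / (4π × 0.0267) × (0.6236 + 0.9631) = 4.39×10⁻⁶ T.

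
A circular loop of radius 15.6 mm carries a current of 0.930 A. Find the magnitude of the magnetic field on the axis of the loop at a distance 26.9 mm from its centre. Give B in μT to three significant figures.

B ≈ 4.73 μT

On the axis of a circular loop, B = μ₀IR² / [2(R²+z²)^(3/2)].
R² + z² = (0.0156)² + (0.0269)² = 0.000967 m², and (R²+z²)^(3/2) = 3.01×10⁻⁵ m³.
B = (4π×10⁻⁷ × 0.930 × 0.0002434) / (2 × 3.01×10⁻⁵) = 4.73×10⁻⁶ T.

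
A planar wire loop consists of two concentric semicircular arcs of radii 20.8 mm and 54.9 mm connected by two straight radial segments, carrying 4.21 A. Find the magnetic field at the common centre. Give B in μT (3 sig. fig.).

B ≈ 39.5 μT

The radial connectors point toward the centre, so dl × r̂ = 0 and they contribute nothing.
Each semicircle gives μ₀I/(4R): inner arc 6.36×10⁻⁵ T, outer arc 2.41×10⁻⁵ T.
The two arcs carry current in opposite angular senses, so their fields oppose: B = |6.36×10⁻⁵ − 2.41×10⁻⁵| = 3.95×10⁻⁵ T.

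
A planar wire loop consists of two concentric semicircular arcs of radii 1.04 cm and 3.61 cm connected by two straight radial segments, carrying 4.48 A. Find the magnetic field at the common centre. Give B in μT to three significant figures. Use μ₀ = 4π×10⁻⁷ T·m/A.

The radial connectors point toward the centre, so dl × r̂ = 0 and they contribute nothing.
Each semicircle gives μ₀I/(4R): inner arc 1.35×10⁻⁴ T, outer arc 3.90×10⁻⁵ T.
The two arcs carry current in opposite angular senses, so their fields oppose: B = |1.35×10⁻⁴ − 3.90×10⁻⁵| = 9.63×10⁻⁵ T.

B ≈ 96.3 μT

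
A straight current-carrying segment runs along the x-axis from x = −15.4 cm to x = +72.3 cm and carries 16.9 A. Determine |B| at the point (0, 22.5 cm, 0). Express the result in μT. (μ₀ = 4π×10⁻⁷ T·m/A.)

For a finite straight segment, B = (μ₀I/4πd)(sinθ₁ + sinθ₂), where θ₁, θ₂ are the angles from the perpendicular to each end.
The perpendicular distance is d = 0.225 m; the end-offsets along the wire are a = 0.154 m and b = 0.723 m.
sinθ₁ = 0.154/√(0.154²+0.225²) = 0.5648; sinθ₂ = 0.723/√(0.723²+0.225²) = 0.9548.
B = (4π×10⁻⁷ × 16.9) / (4π × 0.225) × (0.5648 + 0.9548) = 1.14×10⁻⁵ T.

B ≈ 11.4 μT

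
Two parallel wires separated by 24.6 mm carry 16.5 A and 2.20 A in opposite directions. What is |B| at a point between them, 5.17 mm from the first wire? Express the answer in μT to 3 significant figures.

Each long wire gives B = μ₀I/(2πd). Distances are d₁ = 0.00517 m and d₂ = 0.01943 m.
B₁ = 6.38×10⁻⁴ T, B₂ = 2.26×10⁻⁵ T.
Between antiparallel currents both contributions point the same way, so they add. B = B₁ + B₂ = 6.38×10⁻⁴ + 2.26×10⁻⁵ = 6.61×10⁻⁴ T.

B ≈ 661 μT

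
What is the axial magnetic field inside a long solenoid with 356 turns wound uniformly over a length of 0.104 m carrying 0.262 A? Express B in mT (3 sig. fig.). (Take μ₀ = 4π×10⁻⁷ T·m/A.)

Inside a long solenoid, B = μ₀nI with n = 3423 turns/m.
B = 4π×10⁻⁷ × 3423 × 0.262 = 1.13×10⁻³ T.

B ≈ 1.13 mT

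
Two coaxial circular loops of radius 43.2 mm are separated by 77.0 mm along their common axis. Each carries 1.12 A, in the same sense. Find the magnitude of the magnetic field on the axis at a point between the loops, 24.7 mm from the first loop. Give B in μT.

Each loop contributes B = μ₀IR²/[2(R²+z²)^(3/2)] on the axis, with z measured from that loop.
Loop 1 (z = 0.0247 m): B₁ = 1.07×10⁻⁵ T. Loop 2 (z = 0.0523 m): B₂ = 4.21×10⁻⁶ T.
The fields add: B = B₁ + B₂ = 1.49×10⁻⁵ T.

B ≈ 14.9 μT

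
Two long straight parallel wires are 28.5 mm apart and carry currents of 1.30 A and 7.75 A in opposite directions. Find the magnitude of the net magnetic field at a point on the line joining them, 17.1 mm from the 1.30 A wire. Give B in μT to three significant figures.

Each long wire gives B = μ₀I/(2πd). Distances are d₁ = 0.0171 m and d₂ = 0.0114 m.
B₁ = 1.52×10⁻⁵ T, B₂ = 1.36×10⁻⁴ T.
Between antiparallel currents both contributions point the same way, so they add. B = B₁ + B₂ = 1.52×10⁻⁵ + 1.36×10⁻⁴ = 1.51×10⁻⁴ T.

B ≈ 151 μT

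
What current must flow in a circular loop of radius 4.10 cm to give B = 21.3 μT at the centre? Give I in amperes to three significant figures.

I ≈ 1.39 A

At the centre of a circular loop B = μ₀I/(2R), so I = 2RB/μ₀.
With R = 0.041 m, I = 2 × 0.041 × 2.13×10⁻⁵ / (4π×10⁻⁷) = 1.39 A.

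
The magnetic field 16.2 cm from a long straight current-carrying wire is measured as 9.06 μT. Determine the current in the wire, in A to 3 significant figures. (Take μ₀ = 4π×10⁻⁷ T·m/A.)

For a long straight wire B = μ₀I/(2πd), so I = 2πdB/μ₀.
I = 2π × 0.162 × 9.06×10⁻⁶ / (4π×10⁻⁷) = 7.34 A.

I ≈ 7.34 A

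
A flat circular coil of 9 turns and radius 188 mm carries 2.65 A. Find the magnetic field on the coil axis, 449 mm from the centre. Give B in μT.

For an N-turn flat coil, B = Nμ₀IR²/[2(R²+z²)^(3/2)] with R = 0.188 m, z = 0.449 m.
B = 9 × 5.10×10⁻⁷ T = 4.59×10⁻⁶ T.

B ≈ 4.59 μT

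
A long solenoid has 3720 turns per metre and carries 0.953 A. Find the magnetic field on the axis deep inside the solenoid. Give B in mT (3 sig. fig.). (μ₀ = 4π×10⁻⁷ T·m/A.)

B ≈ 4.45 mT

Inside a long solenoid, B = μ₀nI with n = 3720 turns/m.
B = 4π×10⁻⁷ × 3720 × 0.953 = 4.45×10⁻³ T.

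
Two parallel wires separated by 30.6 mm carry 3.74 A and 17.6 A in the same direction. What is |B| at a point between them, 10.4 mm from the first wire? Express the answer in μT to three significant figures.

Each long wire gives B = μ₀I/(2πd). Distances are d₁ = 0.0104 m and d₂ = 0.0202 m.
B₁ = 7.19×10⁻⁵ T, B₂ = 1.74×10⁻⁴ T.
Between parallel currents the two contributions point in opposite directions, so they subtract. B = |B₁ − B₂| = |7.19×10⁻⁵ − 1.74×10⁻⁴| = 1.02×10⁻⁴ T.

B ≈ 102 μT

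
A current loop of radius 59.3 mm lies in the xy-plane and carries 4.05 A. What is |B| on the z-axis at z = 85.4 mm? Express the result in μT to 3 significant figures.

On the axis of a circular loop, B = μ₀IR² / [2(R²+z²)^(3/2)].
R² + z² = (0.0593)² + (0.0854)² = 0.01081 m², and (R²+z²)^(3/2) = 1.12×10⁻³ m³.
B = (4π×10⁻⁷ × 4.05 × 0.003516) / (2 × 1.12×10⁻³) = 7.96×10⁻⁶ T.

B ≈ 7.96 μT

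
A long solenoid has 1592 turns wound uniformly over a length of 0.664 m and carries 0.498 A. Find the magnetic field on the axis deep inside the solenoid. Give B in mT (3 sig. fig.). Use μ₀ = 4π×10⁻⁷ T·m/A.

B ≈ 1.50 mT

Inside a long solenoid, B = μ₀nI with n = 2398 turns/m.
B = 4π×10⁻⁷ × 2398 × 0.498 = 1.50×10⁻³ T.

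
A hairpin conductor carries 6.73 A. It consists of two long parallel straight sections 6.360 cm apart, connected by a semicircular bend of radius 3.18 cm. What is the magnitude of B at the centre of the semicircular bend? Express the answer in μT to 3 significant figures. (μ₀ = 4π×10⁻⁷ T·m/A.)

The semicircular arc contributes B_arc = μ₀I·π/(4πR) = μ₀I/(4R) = 6.65×10⁻⁵ T.
Each semi-infinite lead is at perpendicular distance R = 0.0318 m from the centre, with the perpendicular foot at its near end, so it contributes μ₀I/(4πR); both point the same way, together 4.23×10⁻⁵ T.
Arc and leads all point the same direction: B = 6.65×10⁻⁵ + 4.23×10⁻⁵ = 1.09×10⁻⁴ T.

B ≈ 109 μT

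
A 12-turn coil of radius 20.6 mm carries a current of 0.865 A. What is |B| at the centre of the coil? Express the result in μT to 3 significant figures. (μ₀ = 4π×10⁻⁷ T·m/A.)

For an N-turn flat coil, B = Nμ₀I/(2R) with R = 0.0206 m.
B = 12 × 2.64×10⁻⁵ T = 3.17×10⁻⁴ T.

B ≈ 317 μT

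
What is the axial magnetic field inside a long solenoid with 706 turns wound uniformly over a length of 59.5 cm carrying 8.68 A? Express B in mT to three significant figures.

B ≈ 12.9 mT

Inside a long solenoid, B = μ₀nI with n = 1187 turns/m.
B = 4π×10⁻⁷ × 1187 × 8.68 = 1.29×10⁻² T.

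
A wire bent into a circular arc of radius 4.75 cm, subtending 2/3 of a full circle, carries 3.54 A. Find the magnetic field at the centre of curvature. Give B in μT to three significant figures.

The Biot–Savart field of a circular arc at its centre is B = μ₀Iφ/(4πR), with φ = 4.189 rad.
B = (4π×10⁻⁷ × 3.54 × 4.189) / (4π × 0.0475) = 3.12×10⁻⁵ T.

B ≈ 31.2 μT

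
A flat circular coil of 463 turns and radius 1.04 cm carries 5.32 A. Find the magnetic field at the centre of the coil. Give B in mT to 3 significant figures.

For an N-turn flat coil, B = Nμ₀I/(2R) with R = 0.0104 m.
B = 463 × 3.21×10⁻⁴ T = 0.149 T.

B ≈ 149 mT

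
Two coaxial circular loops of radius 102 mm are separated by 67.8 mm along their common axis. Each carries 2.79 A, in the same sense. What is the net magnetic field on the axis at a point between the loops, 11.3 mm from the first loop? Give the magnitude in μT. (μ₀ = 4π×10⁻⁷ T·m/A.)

Each loop contributes B = μ₀IR²/[2(R²+z²)^(3/2)] on the axis, with z measured from that loop.
Loop 1 (z = 0.0113 m): B₁ = 1.69×10⁻⁵ T. Loop 2 (z = 0.0565 m): B₂ = 1.15×10⁻⁵ T.
The fields add: B = B₁ + B₂ = 2.84×10⁻⁵ T.

B ≈ 28.4 μT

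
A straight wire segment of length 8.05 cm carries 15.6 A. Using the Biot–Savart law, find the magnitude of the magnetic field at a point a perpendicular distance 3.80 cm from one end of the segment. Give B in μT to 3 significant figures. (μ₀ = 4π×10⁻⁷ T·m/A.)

B ≈ 37.1 μT

For a finite straight segment, B = (μ₀I/4πd)(sinθ₁ + sinθ₂), where θ₁, θ₂ are the angles from the perpendicular to each end.
The perpendicular foot is at one end, so the two end-offsets along the wire are 0 and L = 0.0805 m.
sinθ₁ = 0/√(0²+0.038²) = 0.0000; sinθ₂ = 0.0805/√(0.0805²+0.038²) = 0.9043.
B = (4π×10⁻⁷ × 15.6) / (4π × 0.038) × (0.0000 + 0.9043) = 3.71×10⁻⁵ T.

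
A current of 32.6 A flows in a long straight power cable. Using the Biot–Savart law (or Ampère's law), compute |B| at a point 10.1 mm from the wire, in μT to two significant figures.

B ≈ 650 μT

For an infinitely long straight wire, B = μ₀I/(2πd).
B = (4π×10⁻⁷ × 32.6) / (2π × 0.0101) = 6.46×10⁻⁴ T.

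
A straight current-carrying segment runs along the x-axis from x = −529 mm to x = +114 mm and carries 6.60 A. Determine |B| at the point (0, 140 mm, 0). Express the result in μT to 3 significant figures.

B ≈ 7.53 μT

For a finite straight segment, B = (μ₀I/4πd)(sinθ₁ + sinθ₂), where θ₁, θ₂ are the angles from the perpendicular to each end.
The perpendicular distance is d = 0.14 m; the end-offsets along the wire are a = 0.529 m and b = 0.114 m.
sinθ₁ = 0.529/√(0.529²+0.14²) = 0.9667; sinθ₂ = 0.114/√(0.114²+0.14²) = 0.6314.
B = (4π×10⁻⁷ × 6.60) / (4π × 0.14) × (0.9667 + 0.6314) = 7.53×10⁻⁶ T.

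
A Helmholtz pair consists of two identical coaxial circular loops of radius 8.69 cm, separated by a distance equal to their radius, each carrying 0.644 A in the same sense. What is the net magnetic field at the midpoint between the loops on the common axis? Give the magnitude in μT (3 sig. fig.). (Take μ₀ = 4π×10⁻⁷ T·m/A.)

B ≈ 6.66 μT

Each loop contributes B = μ₀IR²/[2(R²+z²)^(3/2)] on the axis, with z measured from that loop.
Loop 1 (z = 0.04345 m): B₁ = 3.33×10⁻⁶ T. Loop 2 (z = 0.04345 m): B₂ = 3.33×10⁻⁶ T.
The fields add: B = B₁ + B₂ = 6.66×10⁻⁶ T.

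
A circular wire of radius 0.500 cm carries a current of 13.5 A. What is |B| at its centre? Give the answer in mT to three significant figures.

B ≈ 1.70 mT

At the centre of a circular loop the Biot–Savart law gives B = μ₀I/(2R).
B = (4π×10⁻⁷ × 13.5) / (2 × 0.005) = 1.70×10⁻³ T.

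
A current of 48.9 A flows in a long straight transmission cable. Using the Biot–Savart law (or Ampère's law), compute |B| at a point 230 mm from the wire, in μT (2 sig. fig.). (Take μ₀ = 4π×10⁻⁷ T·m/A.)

For an infinitely long straight wire, B = μ₀I/(2πd).
B = (4π×10⁻⁷ × 48.9) / (2π × 0.23) = 4.25×10⁻⁵ T.

B ≈ 43 μT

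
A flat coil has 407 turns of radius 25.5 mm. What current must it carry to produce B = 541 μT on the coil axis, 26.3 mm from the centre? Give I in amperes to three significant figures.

For an N-turn coil, B = Nμ₀IR²/[2(R²+z²)^(3/2)] with R = 0.0255 m, z = 0.0263 m, so I = 2B(R²+z²)^(3/2)/(Nμ₀R²) = 2 × 5.41×10⁻⁴ × 4.92×10⁻⁵ / (407 × 4π×10⁻⁷ × 0.0006503) = 0.160 A.

I ≈ 0.160 A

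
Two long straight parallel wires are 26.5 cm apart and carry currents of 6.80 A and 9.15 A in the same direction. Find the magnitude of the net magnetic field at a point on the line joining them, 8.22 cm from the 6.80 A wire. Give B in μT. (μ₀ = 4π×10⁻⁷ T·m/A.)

B ≈ 6.53 μT

Each long wire gives B = μ₀I/(2πd). Distances are d₁ = 0.0822 m and d₂ = 0.1828 m.
B₁ = 1.65×10⁻⁵ T, B₂ = 1.00×10⁻⁵ T.
Between parallel currents the two contributions point in opposite directions, so they subtract. B = |B₁ − B₂| = |1.65×10⁻⁵ − 1.00×10⁻⁵| = 6.53×10⁻⁶ T.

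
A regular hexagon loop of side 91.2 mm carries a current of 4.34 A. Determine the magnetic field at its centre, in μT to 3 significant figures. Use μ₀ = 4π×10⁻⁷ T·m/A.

Each side is a finite straight segment at perpendicular distance d = a/(2 tan(π/6)) = 0.07898 m from the centre, with end-angles ±π/6.
One side contributes B₁ = (μ₀I/4πd)·2 sin(π/6) = 5.49×10⁻⁶ T.
All 6 sides add in the same direction: B = 6 × 5.49×10⁻⁶ = 3.30×10⁻⁵ T.

B ≈ 33.0 μT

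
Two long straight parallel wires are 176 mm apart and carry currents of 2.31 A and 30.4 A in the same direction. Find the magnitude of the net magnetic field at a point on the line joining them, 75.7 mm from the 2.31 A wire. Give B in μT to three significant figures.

Each long wire gives B = μ₀I/(2πd). Distances are d₁ = 0.0757 m and d₂ = 0.1003 m.
B₁ = 6.10×10⁻⁶ T, B₂ = 6.06×10⁻⁵ T.
Between parallel currents the two contributions point in opposite directions, so they subtract. B = |B₁ − B₂| = |6.10×10⁻⁶ − 6.06×10⁻⁵| = 5.45×10⁻⁵ T.

B ≈ 54.5 μT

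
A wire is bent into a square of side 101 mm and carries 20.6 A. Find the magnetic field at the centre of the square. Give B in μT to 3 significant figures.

Each side is a finite straight segment at perpendicular distance d = a/(2 tan(π/4)) = 0.0505 m from the centre, with end-angles ±π/4.
One side contributes B₁ = (μ₀I/4πd)·2 sin(π/4) = 5.77×10⁻⁵ T.
All 4 sides add in the same direction: B = 4 × 5.77×10⁻⁵ = 2.31×10⁻⁴ T.

B ≈ 231 μT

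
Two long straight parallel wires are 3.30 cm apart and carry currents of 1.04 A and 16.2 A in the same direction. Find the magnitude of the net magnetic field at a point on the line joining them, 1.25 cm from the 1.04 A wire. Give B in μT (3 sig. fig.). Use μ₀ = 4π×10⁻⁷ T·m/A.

B ≈ 141 μT

Each long wire gives B = μ₀I/(2πd). Distances are d₁ = 0.0125 m and d₂ = 0.0205 m.
B₁ = 1.66×10⁻⁵ T, B₂ = 1.58×10⁻⁴ T.
Between parallel currents the two contributions point in opposite directions, so they subtract. B = |B₁ − B₂| = |1.66×10⁻⁵ − 1.58×10⁻⁴| = 1.41×10⁻⁴ T.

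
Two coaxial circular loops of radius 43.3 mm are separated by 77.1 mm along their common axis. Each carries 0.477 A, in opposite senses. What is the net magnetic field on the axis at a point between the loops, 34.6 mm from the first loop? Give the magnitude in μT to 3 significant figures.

B ≈ 0.784 μT

Each loop contributes B = μ₀IR²/[2(R²+z²)^(3/2)] on the axis, with z measured from that loop.
Loop 1 (z = 0.0346 m): B₁ = 3.30×10⁻⁶ T. Loop 2 (z = 0.0425 m): B₂ = 2.52×10⁻⁶ T.
The fields oppose: B = |B₁ − B₂| = 7.84×10⁻⁷ T.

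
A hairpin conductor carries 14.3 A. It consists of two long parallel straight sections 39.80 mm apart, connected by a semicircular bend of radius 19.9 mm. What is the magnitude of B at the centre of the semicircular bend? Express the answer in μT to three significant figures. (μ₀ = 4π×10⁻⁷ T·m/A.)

B ≈ 369 μT

The semicircular arc contributes B_arc = μ₀I·π/(4πR) = μ₀I/(4R) = 2.26×10⁻⁴ T.
Each semi-infinite lead is at perpendicular distance R = 0.0199 m from the centre, with the perpendicular foot at its near end, so it contributes μ₀I/(4πR); both point the same way, together 1.44×10⁻⁴ T.
Arc and leads all point the same direction: B = 2.26×10⁻⁴ + 1.44×10⁻⁴ = 3.69×10⁻⁴ T.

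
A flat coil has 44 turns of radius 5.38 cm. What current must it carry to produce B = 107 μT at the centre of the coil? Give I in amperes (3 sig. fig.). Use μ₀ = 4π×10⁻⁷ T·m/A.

I ≈ 0.208 A

For an N-turn coil, B = Nμ₀I/(2R) with R = 0.0538 m, so I = 2RB/(Nμ₀) = 2 × 0.0538 × 1.07×10⁻⁴ / (44 × 4π×10⁻⁷) = 0.208 A.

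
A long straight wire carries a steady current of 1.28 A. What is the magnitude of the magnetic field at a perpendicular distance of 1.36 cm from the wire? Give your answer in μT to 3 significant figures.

For an infinitely long straight wire, B = μ₀I/(2πd).
B = (4π×10⁻⁷ × 1.28) / (2π × 0.0136) = 1.88×10⁻⁵ T.

B ≈ 18.8 μT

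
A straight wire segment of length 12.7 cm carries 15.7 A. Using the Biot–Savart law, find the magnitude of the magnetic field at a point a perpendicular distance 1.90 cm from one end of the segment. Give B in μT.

For a finite straight segment, B = (μ₀I/4πd)(sinθ₁ + sinθ₂), where θ₁, θ₂ are the angles from the perpendicular to each end.
The perpendicular foot is at one end, so the two end-offsets along the wire are 0 and L = 0.127 m.
sinθ₁ = 0/√(0²+0.019²) = 0.0000; sinθ₂ = 0.127/√(0.127²+0.019²) = 0.9890.
B = (4π×10⁻⁷ × 15.7) / (4π × 0.019) × (0.0000 + 0.9890) = 8.17×10⁻⁵ T.

B ≈ 81.7 μT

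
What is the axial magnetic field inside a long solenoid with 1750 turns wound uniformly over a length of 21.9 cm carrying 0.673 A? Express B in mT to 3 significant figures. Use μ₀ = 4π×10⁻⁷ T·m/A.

B ≈ 6.76 mT

Inside a long solenoid, B = μ₀nI with n = 7991 turns/m.
B = 4π×10⁻⁷ × 7991 × 0.673 = 6.76×10⁻³ T.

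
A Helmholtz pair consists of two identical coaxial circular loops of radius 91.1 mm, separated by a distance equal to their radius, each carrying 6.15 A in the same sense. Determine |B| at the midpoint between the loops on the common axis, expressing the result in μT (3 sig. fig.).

B ≈ 60.7 μT

Each loop contributes B = μ₀IR²/[2(R²+z²)^(3/2)] on the axis, with z measured from that loop.
Loop 1 (z = 0.04555 m): B₁ = 3.04×10⁻⁵ T. Loop 2 (z = 0.04555 m): B₂ = 3.04×10⁻⁵ T.
The fields add: B = B₁ + B₂ = 6.07×10⁻⁵ T.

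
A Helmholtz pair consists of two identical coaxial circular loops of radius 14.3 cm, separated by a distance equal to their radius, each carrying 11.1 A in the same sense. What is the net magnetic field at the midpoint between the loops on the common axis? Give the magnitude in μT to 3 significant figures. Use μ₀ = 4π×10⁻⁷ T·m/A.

B ≈ 69.8 μT

Each loop contributes B = μ₀IR²/[2(R²+z²)^(3/2)] on the axis, with z measured from that loop.
Loop 1 (z = 0.0715 m): B₁ = 3.49×10⁻⁵ T. Loop 2 (z = 0.0715 m): B₂ = 3.49×10⁻⁵ T.
The fields add: B = B₁ + B₂ = 6.98×10⁻⁵ T.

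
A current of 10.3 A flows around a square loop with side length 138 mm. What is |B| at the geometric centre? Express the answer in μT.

B ≈ 84.4 μT

Each side is a finite straight segment at perpendicular distance d = a/(2 tan(π/4)) = 0.069 m from the centre, with end-angles ±π/4.
One side contributes B₁ = (μ₀I/4πd)·2 sin(π/4) = 2.11×10⁻⁵ T.
All 4 sides add in the same direction: B = 4 × 2.11×10⁻⁵ = 8.44×10⁻⁵ T.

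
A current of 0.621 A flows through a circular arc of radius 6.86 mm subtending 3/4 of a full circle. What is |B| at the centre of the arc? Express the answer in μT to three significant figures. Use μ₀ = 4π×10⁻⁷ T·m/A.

B ≈ 42.7 μT

The Biot–Savart field of a circular arc at its centre is B = μ₀Iφ/(4πR), with φ = 4.712 rad.
B = (4π×10⁻⁷ × 0.621 × 4.712) / (4π × 0.00686) = 4.27×10⁻⁵ T.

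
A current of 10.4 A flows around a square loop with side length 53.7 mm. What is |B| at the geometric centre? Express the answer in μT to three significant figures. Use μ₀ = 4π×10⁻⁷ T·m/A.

B ≈ 219 μT

Each side is a finite straight segment at perpendicular distance d = a/(2 tan(π/4)) = 0.02685 m from the centre, with end-angles ±π/4.
One side contributes B₁ = (μ₀I/4πd)·2 sin(π/4) = 5.48×10⁻⁵ T.
All 4 sides add in the same direction: B = 4 × 5.48×10⁻⁵ = 2.19×10⁻⁴ T.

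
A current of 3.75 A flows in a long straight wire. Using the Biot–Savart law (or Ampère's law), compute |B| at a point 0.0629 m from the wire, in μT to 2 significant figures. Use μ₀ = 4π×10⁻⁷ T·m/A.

B ≈ 12 μT

For an infinitely long straight wire, B = μ₀I/(2πd).
B = (4π×10⁻⁷ × 3.75) / (2π × 0.0629) = 1.19×10⁻⁵ T.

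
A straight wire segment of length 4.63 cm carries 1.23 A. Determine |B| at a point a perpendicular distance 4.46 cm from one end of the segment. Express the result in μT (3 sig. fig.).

B ≈ 1.99 μT

For a finite straight segment, B = (μ₀I/4πd)(sinθ₁ + sinθ₂), where θ₁, θ₂ are the angles from the perpendicular to each end.
The perpendicular foot is at one end, so the two end-offsets along the wire are 0 and L = 0.0463 m.
sinθ₁ = 0/√(0²+0.0446²) = 0.0000; sinθ₂ = 0.0463/√(0.0463²+0.0446²) = 0.7202.
B = (4π×10⁻⁷ × 1.23) / (4π × 0.0446) × (0.0000 + 0.7202) = 1.99×10⁻⁶ T.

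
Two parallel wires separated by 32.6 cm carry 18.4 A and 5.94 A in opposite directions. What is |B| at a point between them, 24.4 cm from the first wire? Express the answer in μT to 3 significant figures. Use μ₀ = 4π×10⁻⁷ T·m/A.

Each long wire gives B = μ₀I/(2πd). Distances are d₁ = 0.244 m and d₂ = 0.082 m.
B₁ = 1.51×10⁻⁵ T, B₂ = 1.45×10⁻⁵ T.
Between antiparallel currents both contributions point the same way, so they add. B = B₁ + B₂ = 1.51×10⁻⁵ + 1.45×10⁻⁵ = 2.96×10⁻⁵ T.

B ≈ 29.6 μT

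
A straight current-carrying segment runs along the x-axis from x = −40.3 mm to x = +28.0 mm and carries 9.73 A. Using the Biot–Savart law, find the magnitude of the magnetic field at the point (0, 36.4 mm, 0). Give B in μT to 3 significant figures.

For a finite straight segment, B = (μ₀I/4πd)(sinθ₁ + sinθ₂), where θ₁, θ₂ are the angles from the perpendicular to each end.
The perpendicular distance is d = 0.0364 m; the end-offsets along the wire are a = 0.0403 m and b = 0.028 m.
sinθ₁ = 0.0403/√(0.0403²+0.0364²) = 0.7421; sinθ₂ = 0.028/√(0.028²+0.0364²) = 0.6097.
B = (4π×10⁻⁷ × 9.73) / (4π × 0.0364) × (0.7421 + 0.6097) = 3.61×10⁻⁵ T.

B ≈ 36.1 μT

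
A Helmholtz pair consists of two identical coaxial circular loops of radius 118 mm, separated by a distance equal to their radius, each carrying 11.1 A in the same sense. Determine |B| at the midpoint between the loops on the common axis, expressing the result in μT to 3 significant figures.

Each loop contributes B = μ₀IR²/[2(R²+z²)^(3/2)] on the axis, with z measured from that loop.
Loop 1 (z = 0.059 m): B₁ = 4.23×10⁻⁵ T. Loop 2 (z = 0.059 m): B₂ = 4.23×10⁻⁵ T.
The fields add: B = B₁ + B₂ = 8.46×10⁻⁵ T.

B ≈ 84.6 μT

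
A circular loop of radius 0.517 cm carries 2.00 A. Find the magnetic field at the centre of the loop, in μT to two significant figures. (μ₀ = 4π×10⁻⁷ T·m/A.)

B ≈ 240 μT

At the centre of a circular loop the Biot–Savart law gives B = μ₀I/(2R).
B = (4π×10⁻⁷ × 2.00) / (2 × 0.00517) = 2.43×10⁻⁴ T.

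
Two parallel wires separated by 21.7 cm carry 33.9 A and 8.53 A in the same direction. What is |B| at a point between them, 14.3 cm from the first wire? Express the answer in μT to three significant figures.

Each long wire gives B = μ₀I/(2πd). Distances are d₁ = 0.143 m and d₂ = 0.074 m.
B₁ = 4.74×10⁻⁵ T, B₂ = 2.31×10⁻⁵ T.
Between parallel currents the two contributions point in opposite directions, so they subtract. B = |B₁ − B₂| = |4.74×10⁻⁵ − 2.31×10⁻⁵| = 2.44×10⁻⁵ T.

B ≈ 24.4 μT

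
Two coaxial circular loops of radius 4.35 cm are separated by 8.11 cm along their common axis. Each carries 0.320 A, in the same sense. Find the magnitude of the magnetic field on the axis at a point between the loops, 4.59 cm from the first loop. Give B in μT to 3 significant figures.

Each loop contributes B = μ₀IR²/[2(R²+z²)^(3/2)] on the axis, with z measured from that loop.
Loop 1 (z = 0.0459 m): B₁ = 1.50×10⁻⁶ T. Loop 2 (z = 0.0352 m): B₂ = 2.17×10⁻⁶ T.
The fields add: B = B₁ + B₂ = 3.68×10⁻⁶ T.

B ≈ 3.68 μT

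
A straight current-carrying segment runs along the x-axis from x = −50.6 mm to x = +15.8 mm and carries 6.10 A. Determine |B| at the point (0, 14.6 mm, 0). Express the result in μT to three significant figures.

B ≈ 70.8 μT

For a finite straight segment, B = (μ₀I/4πd)(sinθ₁ + sinθ₂), where θ₁, θ₂ are the angles from the perpendicular to each end.
The perpendicular distance is d = 0.0146 m; the end-offsets along the wire are a = 0.0506 m and b = 0.0158 m.
sinθ₁ = 0.0506/√(0.0506²+0.0146²) = 0.9608; sinθ₂ = 0.0158/√(0.0158²+0.0146²) = 0.7344.
B = (4π×10⁻⁷ × 6.10) / (4π × 0.0146) × (0.9608 + 0.7344) = 7.08×10⁻⁵ T.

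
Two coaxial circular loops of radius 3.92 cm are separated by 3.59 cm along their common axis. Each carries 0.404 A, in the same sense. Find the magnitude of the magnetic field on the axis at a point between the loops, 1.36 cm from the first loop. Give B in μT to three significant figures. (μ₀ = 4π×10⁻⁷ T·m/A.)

B ≈ 9.71 μT

Each loop contributes B = μ₀IR²/[2(R²+z²)^(3/2)] on the axis, with z measured from that loop.
Loop 1 (z = 0.0136 m): B₁ = 5.46×10⁻⁶ T. Loop 2 (z = 0.0223 m): B₂ = 4.25×10⁻⁶ T.
The fields add: B = B₁ + B₂ = 9.71×10⁻⁶ T.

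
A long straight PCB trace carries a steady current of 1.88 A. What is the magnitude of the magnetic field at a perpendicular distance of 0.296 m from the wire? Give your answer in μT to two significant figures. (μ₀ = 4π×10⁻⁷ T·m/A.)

For an infinitely long straight wire, B = μ₀I/(2πd).
B = (4π×10⁻⁷ × 1.88) / (2π × 0.296) = 1.27×10⁻⁶ T.

B ≈ 1.3 μT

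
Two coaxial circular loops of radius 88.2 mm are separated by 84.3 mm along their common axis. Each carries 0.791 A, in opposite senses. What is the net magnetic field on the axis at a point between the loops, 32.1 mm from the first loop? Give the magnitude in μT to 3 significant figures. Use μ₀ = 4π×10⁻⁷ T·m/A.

B ≈ 1.08 μT

Each loop contributes B = μ₀IR²/[2(R²+z²)^(3/2)] on the axis, with z measured from that loop.
Loop 1 (z = 0.0321 m): B₁ = 4.68×10⁻⁶ T. Loop 2 (z = 0.0522 m): B₂ = 3.59×10⁻⁶ T.
The fields oppose: B = |B₁ − B₂| = 1.08×10⁻⁶ T.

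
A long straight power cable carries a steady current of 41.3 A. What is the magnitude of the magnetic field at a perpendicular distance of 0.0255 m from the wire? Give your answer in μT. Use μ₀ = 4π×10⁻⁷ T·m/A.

For an infinitely long straight wire, B = μ₀I/(2πd).
B = (4π×10⁻⁷ × 41.3) / (2π × 0.0255) = 3.24×10⁻⁴ T.

B ≈ 324 μT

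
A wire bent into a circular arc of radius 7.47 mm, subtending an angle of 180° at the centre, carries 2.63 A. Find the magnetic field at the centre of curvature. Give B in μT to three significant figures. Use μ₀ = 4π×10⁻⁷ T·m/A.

B ≈ 111 μT

The Biot–Savart field of a circular arc at its centre is B = μ₀Iφ/(4πR), with φ = 3.142 rad.
B = (4π×10⁻⁷ × 2.63 × 3.142) / (4π × 0.00747) = 1.11×10⁻⁴ T.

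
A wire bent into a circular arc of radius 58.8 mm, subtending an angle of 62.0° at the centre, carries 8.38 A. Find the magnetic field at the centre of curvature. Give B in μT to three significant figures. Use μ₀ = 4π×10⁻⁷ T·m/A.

B ≈ 15.4 μT

The Biot–Savart field of a circular arc at its centre is B = μ₀Iφ/(4πR), with φ = 1.082 rad.
B = (4π×10⁻⁷ × 8.38 × 1.082) / (4π × 0.0588) = 1.54×10⁻⁵ T.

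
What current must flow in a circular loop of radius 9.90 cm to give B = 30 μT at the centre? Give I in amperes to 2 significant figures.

I ≈ 4.7 A

At the centre of a circular loop B = μ₀I/(2R), so I = 2RB/μ₀.
With R = 0.099 m, I = 2 × 0.099 × 3.00×10⁻⁵ / (4π×10⁻⁷) = 4.73 A.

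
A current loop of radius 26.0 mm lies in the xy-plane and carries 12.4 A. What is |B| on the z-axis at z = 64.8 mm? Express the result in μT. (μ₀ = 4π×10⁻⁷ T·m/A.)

B ≈ 15.5 μT

On the axis of a circular loop, B = μ₀IR² / [2(R²+z²)^(3/2)].
R² + z² = (0.026)² + (0.0648)² = 0.004875 m², and (R²+z²)^(3/2) = 3.40×10⁻⁴ m³.
B = (4π×10⁻⁷ × 12.4 × 0.000676) / (2 × 3.40×10⁻⁴) = 1.55×10⁻⁵ T.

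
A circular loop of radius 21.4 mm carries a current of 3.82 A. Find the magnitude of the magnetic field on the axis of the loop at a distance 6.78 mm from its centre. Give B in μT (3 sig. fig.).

B ≈ 97.2 μT

On the axis of a circular loop, B = μ₀IR² / [2(R²+z²)^(3/2)].
R² + z² = (0.0214)² + (0.00678)² = 0.0005039 m², and (R²+z²)^(3/2) = 1.13×10⁻⁵ m³.
B = (4π×10⁻⁷ × 3.82 × 0.000458) / (2 × 1.13×10⁻⁵) = 9.72×10⁻⁵ T.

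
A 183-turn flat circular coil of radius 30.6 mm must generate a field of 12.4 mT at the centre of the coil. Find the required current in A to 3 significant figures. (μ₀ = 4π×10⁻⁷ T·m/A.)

I ≈ 3.30 A

For an N-turn coil, B = Nμ₀I/(2R) with R = 0.0306 m, so I = 2RB/(Nμ₀) = 2 × 0.0306 × 1.24×10⁻² / (183 × 4π×10⁻⁷) = 3.30 A.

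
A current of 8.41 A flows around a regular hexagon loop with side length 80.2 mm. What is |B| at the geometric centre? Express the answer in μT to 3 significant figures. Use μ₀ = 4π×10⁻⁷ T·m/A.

Each side is a finite straight segment at perpendicular distance d = a/(2 tan(π/6)) = 0.06946 m from the centre, with end-angles ±π/6.
One side contributes B₁ = (μ₀I/4πd)·2 sin(π/6) = 1.21×10⁻⁵ T.
All 6 sides add in the same direction: B = 6 × 1.21×10⁻⁵ = 7.27×10⁻⁵ T.

B ≈ 72.7 μT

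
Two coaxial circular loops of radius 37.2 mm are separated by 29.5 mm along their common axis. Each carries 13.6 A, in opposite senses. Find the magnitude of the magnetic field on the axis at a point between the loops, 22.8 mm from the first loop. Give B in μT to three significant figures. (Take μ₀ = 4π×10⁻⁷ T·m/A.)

Each loop contributes B = μ₀IR²/[2(R²+z²)^(3/2)] on the axis, with z measured from that loop.
Loop 1 (z = 0.0228 m): B₁ = 1.42×10⁻⁴ T. Loop 2 (z = 0.0067 m): B₂ = 2.19×10⁻⁴ T.
The fields oppose: B = |B₁ − B₂| = 7.66×10⁻⁵ T.

B ≈ 76.6 μT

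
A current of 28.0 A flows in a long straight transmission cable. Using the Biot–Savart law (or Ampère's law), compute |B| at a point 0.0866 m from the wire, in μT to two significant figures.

B ≈ 65 μT

For an infinitely long straight wire, B = μ₀I/(2πd).
B = (4π×10⁻⁷ × 28.0) / (2π × 0.0866) = 6.47×10⁻⁵ T.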